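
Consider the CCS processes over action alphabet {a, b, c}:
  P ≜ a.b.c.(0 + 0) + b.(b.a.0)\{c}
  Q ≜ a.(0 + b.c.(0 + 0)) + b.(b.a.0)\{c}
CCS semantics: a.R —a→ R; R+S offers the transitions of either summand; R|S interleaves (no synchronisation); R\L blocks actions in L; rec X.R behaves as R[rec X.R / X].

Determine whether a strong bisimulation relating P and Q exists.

P's transition system — 7 states:
  u0 = a.b.c.(0 + 0) + b.(b.a.0)\{c} :: —a→ u1, —b→ u2
  u1 = b.c.(0 + 0) :: —b→ u3
  u2 = (b.a.0)\{c} :: —b→ u4
  u3 = c.(0 + 0) :: —c→ u5
  u4 = (a.0)\{c} :: —a→ u6
  u5 = 0 + 0 :: ∅
  u6 = 0\{c} :: ∅
Q's transition system — 7 states:
  v0 = a.(0 + b.c.(0 + 0)) + b.(b.a.0)\{c} :: —a→ v1, —b→ v2
  v1 = 0 + b.c.(0 + 0) :: —b→ v3
  v2 = (b.a.0)\{c} :: —b→ v4
  v3 = c.(0 + 0) :: —c→ v5
  v4 = (a.0)\{c} :: —a→ v6
  v5 = 0 + 0 :: ∅
  v6 = 0\{c} :: ∅
Coarsest stable partition (strong bisimilarity classes):
  B0 = {u0, v0}
  B1 = {u1, v1}
  B2 = {u3, v3}
  B3 = {u5, u6, v5, v6}
  B4 = {u2, v2}
  B5 = {u4, v4}
u0 ∈ B0, v0 ∈ B0 → same block

YES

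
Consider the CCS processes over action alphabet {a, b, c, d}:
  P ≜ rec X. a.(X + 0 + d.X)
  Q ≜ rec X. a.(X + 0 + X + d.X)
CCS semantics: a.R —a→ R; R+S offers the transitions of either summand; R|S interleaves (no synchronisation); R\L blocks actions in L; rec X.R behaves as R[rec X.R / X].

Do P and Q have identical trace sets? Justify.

LTS(P): 2 reachable states
  p0 = rec X. a.(X + 0 + d.X) :: —a→ p1
  p1 = (rec X. a.(X + 0 + d.X)) + 0 + d.(rec X. a.(X + 0 + d.X)) :: —a→ p1, —d→ p0
LTS(Q): 2 reachable states
  q0 = rec X. a.(X + 0 + X + d.X) :: —a→ q1
  q1 = (rec X. a.(X + 0 + X + d.X)) + 0 + (rec X. a.(X + 0 + X + d.X)) + d.(rec X. a.(X + 0 + X + d.X)) :: —a→ q1, —d→ q0
Coarsest stable partition (strong bisimilarity classes):
  B0 = {p0, q0}
  B1 = {p1, q1}
p0 ∈ B0, q0 ∈ B0 → same block
Bisimilar ⇒ trace-equivalent.

traces(P) = traces(Q)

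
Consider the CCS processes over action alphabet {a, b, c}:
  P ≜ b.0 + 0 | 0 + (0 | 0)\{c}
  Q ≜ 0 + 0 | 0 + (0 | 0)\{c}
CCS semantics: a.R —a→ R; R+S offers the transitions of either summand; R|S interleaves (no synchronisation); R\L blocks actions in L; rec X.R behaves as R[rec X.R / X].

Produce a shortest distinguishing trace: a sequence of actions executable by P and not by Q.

b

Reachable graph of P (2 states):
  p0 = b.0 + 0 | 0 + (0 | 0)\{c} has moves =b=> p1
  p1 = 0 has moves ∅
Reachable graph of Q (1 states):
  q0 = 0 + 0 | 0 + (0 | 0)\{c} has moves ∅
Run σ = ⟨b⟩ on P: start {p0}
  [1] b ⇒ {p1}
  — P admits the full trace.
Run σ = ⟨b⟩ on Q: start {q0}
  [1] b ⇒ ∅  — Q cannot continue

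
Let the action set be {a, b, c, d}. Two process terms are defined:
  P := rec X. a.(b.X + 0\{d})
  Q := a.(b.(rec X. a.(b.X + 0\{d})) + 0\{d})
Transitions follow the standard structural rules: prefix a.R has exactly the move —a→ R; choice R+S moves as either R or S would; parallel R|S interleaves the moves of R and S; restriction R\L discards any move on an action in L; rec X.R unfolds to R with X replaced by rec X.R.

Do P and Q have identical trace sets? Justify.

trace-equivalent

P's transition system — 2 states:
  s0 = rec X. a.(b.X + 0\{d}) ⊢ -a-> s1
  s1 = b.(rec X. a.(b.X + 0\{d})) + 0\{d} ⊢ -b-> s0
Q's transition system — 3 states:
  t0 = a.(b.(rec X. a.(b.X + 0\{d})) + 0\{d}) ⊢ -a-> t1
  t1 = b.(rec X. a.(b.X + 0\{d})) + 0\{d} ⊢ -b-> t2
  t2 = rec X. a.(b.X + 0\{d}) ⊢ -a-> t1
Partition-refinement fixed point:
  B0 = {s0, t0, t2}
  B1 = {s1, t1}
s0 ∈ B0, t0 ∈ B0 → same block
Bisimilar ⇒ trace-equivalent.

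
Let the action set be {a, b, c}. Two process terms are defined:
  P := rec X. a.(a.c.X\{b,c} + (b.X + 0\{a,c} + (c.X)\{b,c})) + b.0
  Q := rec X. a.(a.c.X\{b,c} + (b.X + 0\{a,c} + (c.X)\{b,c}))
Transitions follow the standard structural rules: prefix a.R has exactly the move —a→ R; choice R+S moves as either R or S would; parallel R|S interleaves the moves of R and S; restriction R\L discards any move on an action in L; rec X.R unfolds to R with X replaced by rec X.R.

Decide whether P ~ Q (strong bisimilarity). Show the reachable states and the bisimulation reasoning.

Reachable graph of P (7 states):
  u0 = rec X. a.(a.c.X\{b,c} + (b.X + 0\{a,c} + (c.X)\{b,c})) + b.0 | =a=> u1, =b=> u2
  u1 = a.c.(rec X. a.(a.c.X\{b,c} + (b.X + 0\{a,c} + (c.X)\{b,c})) + b.0)\{b,c} + (b.(rec X. a.(a.c.X\{b,c} + (b.X + 0\{a,c} + (c.X)\{b,c})) + b.0) + 0\{a,c} + (c.(rec X. a.(a.c.X\{b,c} + (b.X + 0\{a,c} + (c.X)\{b,c})) + b.0))\{b,c}) | =a=> u3, =b=> u0
  u2 = 0 | ·
  u3 = c.(rec X. a.(a.c.X\{b,c} + (b.X + 0\{a,c} + (c.X)\{b,c})) + b.0)\{b,c} | =c=> u4
  u4 = (rec X. a.(a.c.X\{b,c} + (b.X + 0\{a,c} + (c.X)\{b,c})) + b.0)\{b,c} | =a=> u5
  u5 = (a.c.(rec X. a.(a.c.X\{b,c} + (b.X + 0\{a,c} + (c.X)\{b,c})) + b.0)\{b,c} + (b.(rec X. a.(a.c.X\{b,c} + (b.X + 0\{a,c} + (c.X)\{b,c})) + b.0) + 0\{a,c} + (c.(rec X. a.(a.c.X\{b,c} + (b.X + 0\{a,c} + (c.X)\{b,c})) + b.0))\{b,c}))\{b,c} | =a=> u6
  u6 = (c.(rec X. a.(a.c.X\{b,c} + (b.X + 0\{a,c} + (c.X)\{b,c})) + b.0)\{b,c})\{b,c} | ·
Reachable graph of Q (6 states):
  v0 = rec X. a.(a.c.X\{b,c} + (b.X + 0\{a,c} + (c.X)\{b,c})) | =a=> v1
  v1 = a.c.(rec X. a.(a.c.X\{b,c} + (b.X + 0\{a,c} + (c.X)\{b,c})))\{b,c} + (b.(rec X. a.(a.c.X\{b,c} + (b.X + 0\{a,c} + (c.X)\{b,c}))) + 0\{a,c} + (c.(rec X. a.(a.c.X\{b,c} + (b.X + 0\{a,c} + (c.X)\{b,c}))))\{b,c}) | =a=> v2, =b=> v0
  v2 = c.(rec X. a.(a.c.X\{b,c} + (b.X + 0\{a,c} + (c.X)\{b,c})))\{b,c} | =c=> v3
  v3 = (rec X. a.(a.c.X\{b,c} + (b.X + 0\{a,c} + (c.X)\{b,c})))\{b,c} | =a=> v4
  v4 = (a.c.(rec X. a.(a.c.X\{b,c} + (b.X + 0\{a,c} + (c.X)\{b,c})))\{b,c} + (b.(rec X. a.(a.c.X\{b,c} + (b.X + 0\{a,c} + (c.X)\{b,c}))) + 0\{a,c} + (c.(rec X. a.(a.c.X\{b,c} + (b.X + 0\{a,c} + (c.X)\{b,c}))))\{b,c}))\{b,c} | =a=> v5
  v5 = (c.(rec X. a.(a.c.X\{b,c} + (b.X + 0\{a,c} + (c.X)\{b,c})))\{b,c})\{b,c} | ·
Partition-refinement fixed point:
  B0 = {u0}
  B1 = {u1}
  B2 = {u3, v2}
  B3 = {u4, v3}
  B4 = {u5, v4}
  B5 = {u2, u6, v5}
  B6 = {v0}
  B7 = {v1}
u0 ∈ B0, v0 ∈ B6 → different blocks

P ≁ Q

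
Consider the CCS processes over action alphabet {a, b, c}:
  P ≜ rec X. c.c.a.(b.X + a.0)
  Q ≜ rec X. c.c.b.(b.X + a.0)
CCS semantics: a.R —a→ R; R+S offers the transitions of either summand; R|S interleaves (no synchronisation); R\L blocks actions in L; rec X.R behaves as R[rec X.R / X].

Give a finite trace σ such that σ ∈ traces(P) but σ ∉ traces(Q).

Reachable graph of P (5 states):
  p0 = rec X. c.c.a.(b.X + a.0) ⊢ -c-> p1
  p1 = c.a.(b.(rec X. c.c.a.(b.X + a.0)) + a.0) ⊢ -c-> p2
  p2 = a.(b.(rec X. c.c.a.(b.X + a.0)) + a.0) ⊢ -a-> p3
  p3 = b.(rec X. c.c.a.(b.X + a.0)) + a.0 ⊢ -a-> p4, -b-> p0
  p4 = 0 ⊢ (no moves)
Reachable graph of Q (5 states):
  q0 = rec X. c.c.b.(b.X + a.0) ⊢ -c-> q1
  q1 = c.b.(b.(rec X. c.c.b.(b.X + a.0)) + a.0) ⊢ -c-> q2
  q2 = b.(b.(rec X. c.c.b.(b.X + a.0)) + a.0) ⊢ -b-> q3
  q3 = b.(rec X. c.c.b.(b.X + a.0)) + a.0 ⊢ -a-> q4, -b-> q0
  q4 = 0 ⊢ (no moves)
Executing cca from P (initial set {p0}):
  [1] c ⇒ {p1}
  [2] c ⇒ {p2}
  [3] a ⇒ {p3}
  P completes σ.
Executing cca from Q (initial set {q0}):
  [1] c ⇒ {q1}
  [2] c ⇒ {q2}
  [3] a ⇒ ∅  — Q cannot continue

cca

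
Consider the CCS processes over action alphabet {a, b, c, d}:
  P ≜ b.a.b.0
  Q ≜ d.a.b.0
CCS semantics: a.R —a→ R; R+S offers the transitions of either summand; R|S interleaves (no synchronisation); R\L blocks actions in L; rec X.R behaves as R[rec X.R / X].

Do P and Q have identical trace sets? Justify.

trace-distinct — witness ⟨b⟩

P's transition system — 4 states:
  u0 = b.a.b.0 ⊢ --b--▸ u1
  u1 = a.b.0 ⊢ --a--▸ u2
  u2 = b.0 ⊢ --b--▸ u3
  u3 = 0 ⊢ stopped
Q's transition system — 4 states:
  v0 = d.a.b.0 ⊢ --d--▸ v1
  v1 = a.b.0 ⊢ --a--▸ v2
  v2 = b.0 ⊢ --b--▸ v3
  v3 = 0 ⊢ stopped
Run σ = ⟨b⟩ on P: start {u0}
  after b @ step 1: {u1}
  — P admits the full trace.
Run σ = ⟨b⟩ on Q: start {v0}
  after b @ step 1: ∅  — Q cannot continue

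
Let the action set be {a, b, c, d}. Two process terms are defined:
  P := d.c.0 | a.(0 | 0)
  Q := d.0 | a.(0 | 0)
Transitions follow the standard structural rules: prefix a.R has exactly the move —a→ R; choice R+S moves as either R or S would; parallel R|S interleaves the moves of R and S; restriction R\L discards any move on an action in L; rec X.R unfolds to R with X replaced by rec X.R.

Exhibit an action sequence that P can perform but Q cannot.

P's transition system — 6 states:
  p0 = d.c.0 | a.(0 | 0) :: =a=> p1, =d=> p2
  p1 = d.c.0 | (0 | 0) :: =d=> p3
  p2 = c.0 | a.(0 | 0) :: =a=> p3, =c=> p4
  p3 = c.0 | (0 | 0) :: =c=> p5
  p4 = 0 | a.(0 | 0) :: =a=> p5
  p5 = 0 | (0 | 0) :: ∅
Q's transition system — 4 states:
  q0 = d.0 | a.(0 | 0) :: =a=> q1, =d=> q2
  q1 = d.0 | (0 | 0) :: =d=> q3
  q2 = 0 | a.(0 | 0) :: =a=> q3
  q3 = 0 | (0 | 0) :: ∅
Executing dc from P (initial set {p0}):
  step 1 (d): {p2}
  step 2 (c): {p4}
  ✓ P
Executing dc from Q (initial set {q0}):
  step 1 (d): {q2}
  step 2 (c): ∅ (Q stuck)

dc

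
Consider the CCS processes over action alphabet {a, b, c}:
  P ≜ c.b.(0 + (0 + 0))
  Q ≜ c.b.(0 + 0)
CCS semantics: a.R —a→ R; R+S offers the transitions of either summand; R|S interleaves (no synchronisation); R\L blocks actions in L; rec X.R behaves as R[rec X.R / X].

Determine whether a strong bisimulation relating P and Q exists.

YES

P's transition system — 3 states:
  u0 = c.b.(0 + (0 + 0)) ⊢ --c--▸ u1
  u1 = b.(0 + (0 + 0)) ⊢ --b--▸ u2
  u2 = 0 + (0 + 0) ⊢ deadlocked
Q's transition system — 3 states:
  v0 = c.b.(0 + 0) ⊢ --c--▸ v1
  v1 = b.(0 + 0) ⊢ --b--▸ v2
  v2 = 0 + 0 ⊢ deadlocked
Partition-refinement fixed point:
  B0 = {u0, v0}
  B1 = {u1, v1}
  B2 = {u2, v2}
u0 ∈ B0, v0 ∈ B0 → same block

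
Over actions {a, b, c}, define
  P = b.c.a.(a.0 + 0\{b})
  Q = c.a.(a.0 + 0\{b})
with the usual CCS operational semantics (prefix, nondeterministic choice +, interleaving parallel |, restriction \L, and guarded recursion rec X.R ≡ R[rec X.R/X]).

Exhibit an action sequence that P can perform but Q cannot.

b

LTS(P): 5 reachable states
  s0 = b.c.a.(a.0 + 0\{b}) has moves —b→ s1
  s1 = c.a.(a.0 + 0\{b}) has moves —c→ s2
  s2 = a.(a.0 + 0\{b}) has moves —a→ s3
  s3 = a.0 + 0\{b} has moves —a→ s4
  s4 = 0 has moves stopped
LTS(Q): 4 reachable states
  t0 = c.a.(a.0 + 0\{b}) has moves —c→ t1
  t1 = a.(a.0 + 0\{b}) has moves —a→ t2
  t2 = a.0 + 0\{b} has moves —a→ t3
  t3 = 0 has moves stopped
Run σ = ⟨b⟩ on P: start {s0}
  step 1 (b): {s1}
  — P admits the full trace.
Run σ = ⟨b⟩ on Q: start {t0}
  step 1 (b): ∅  — Q cannot continue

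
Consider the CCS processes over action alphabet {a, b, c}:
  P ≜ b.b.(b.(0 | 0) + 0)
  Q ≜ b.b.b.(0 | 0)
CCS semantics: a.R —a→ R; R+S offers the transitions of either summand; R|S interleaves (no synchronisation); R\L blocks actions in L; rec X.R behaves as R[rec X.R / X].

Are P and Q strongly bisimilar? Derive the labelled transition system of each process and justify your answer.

YES

P's transition system — 4 states:
  s0 = b.b.(b.(0 | 0) + 0) ⊢ —b→ s1
  s1 = b.(b.(0 | 0) + 0) ⊢ —b→ s2
  s2 = b.(0 | 0) + 0 ⊢ —b→ s3
  s3 = 0 | 0 ⊢ ·
Q's transition system — 4 states:
  t0 = b.b.b.(0 | 0) ⊢ —b→ t1
  t1 = b.b.(0 | 0) ⊢ —b→ t2
  t2 = b.(0 | 0) ⊢ —b→ t3
  t3 = 0 | 0 ⊢ ·
Bisimilarity quotient blocks:
  B0 = {s0, t0}
  B1 = {s1, t1}
  B2 = {s2, t2}
  B3 = {s3, t3}
s0 ∈ B0, t0 ∈ B0 → same block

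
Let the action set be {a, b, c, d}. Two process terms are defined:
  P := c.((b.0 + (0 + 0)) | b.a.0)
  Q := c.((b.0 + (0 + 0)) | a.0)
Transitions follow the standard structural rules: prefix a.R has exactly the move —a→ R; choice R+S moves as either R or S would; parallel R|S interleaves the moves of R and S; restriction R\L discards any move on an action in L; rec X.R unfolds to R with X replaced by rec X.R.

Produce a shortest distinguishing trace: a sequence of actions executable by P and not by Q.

Reachable graph of P (7 states):
  s0 = c.((b.0 + (0 + 0)) | b.a.0) :: --c--▸ s1
  s1 = (b.0 + (0 + 0)) | b.a.0 :: --b--▸ s2, --b--▸ s3
  s2 = (b.0 + (0 + 0)) | a.0 :: --a--▸ s4, --b--▸ s5
  s3 = 0 | b.a.0 :: --b--▸ s5
  s4 = (b.0 + (0 + 0)) | 0 :: --b--▸ s6
  s5 = 0 | a.0 :: --a--▸ s6
  s6 = 0 | 0 :: ∅
Reachable graph of Q (5 states):
  t0 = c.((b.0 + (0 + 0)) | a.0) :: --c--▸ t1
  t1 = (b.0 + (0 + 0)) | a.0 :: --a--▸ t2, --b--▸ t3
  t2 = (b.0 + (0 + 0)) | 0 :: --b--▸ t4
  t3 = 0 | a.0 :: --a--▸ t4
  t4 = 0 | 0 :: ∅
Trace ⟨cbb⟩ through P, begin at {s0}:
  [1] c ⇒ {s1}
  [2] b ⇒ {s2, s3}
  [3] b ⇒ {s5}
  P completes σ.
Trace ⟨cbb⟩ through Q, begin at {t0}:
  [1] c ⇒ {t1}
  [2] b ⇒ {t3}
  [3] b ⇒ no successor for Q

cbb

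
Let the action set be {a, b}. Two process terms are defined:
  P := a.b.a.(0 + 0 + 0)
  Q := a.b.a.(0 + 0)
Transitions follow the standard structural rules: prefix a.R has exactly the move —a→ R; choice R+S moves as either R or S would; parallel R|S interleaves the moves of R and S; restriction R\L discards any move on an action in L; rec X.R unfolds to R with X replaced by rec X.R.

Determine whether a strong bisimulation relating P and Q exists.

P's transition system — 4 states:
  p0 = a.b.a.(0 + 0 + 0) :: —a→ p1
  p1 = b.a.(0 + 0 + 0) :: —b→ p2
  p2 = a.(0 + 0 + 0) :: —a→ p3
  p3 = 0 + 0 + 0 :: ∅
Q's transition system — 4 states:
  q0 = a.b.a.(0 + 0) :: —a→ q1
  q1 = b.a.(0 + 0) :: —b→ q2
  q2 = a.(0 + 0) :: —a→ q3
  q3 = 0 + 0 :: ∅
Partition-refinement fixed point:
  B0 = {p0, q0}
  B1 = {p1, q1}
  B2 = {p2, q2}
  B3 = {p3, q3}
p0 ∈ B0, q0 ∈ B0 → same block

bisimilar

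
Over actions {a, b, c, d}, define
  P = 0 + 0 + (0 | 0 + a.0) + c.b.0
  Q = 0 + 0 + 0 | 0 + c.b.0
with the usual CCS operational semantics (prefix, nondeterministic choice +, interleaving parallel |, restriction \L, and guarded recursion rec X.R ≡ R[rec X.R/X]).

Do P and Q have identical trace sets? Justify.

traces(P) ≠ traces(Q) — witness ⟨a⟩

LTS(P): 3 reachable states
  s0 = 0 + 0 + (0 | 0 + a.0) + c.b.0 ⊢ -a-> s1, -c-> s2
  s1 = 0 ⊢ stopped
  s2 = b.0 ⊢ -b-> s1
LTS(Q): 3 reachable states
  t0 = 0 + 0 + 0 | 0 + c.b.0 ⊢ -c-> t1
  t1 = b.0 ⊢ -b-> t2
  t2 = 0 ⊢ stopped
Run σ = ⟨a⟩ on P: start {s0}
  after a @ step 1: {s1}
  — P admits the full trace.
Run σ = ⟨a⟩ on Q: start {t0}
  after a @ step 1: ∅  — Q cannot continue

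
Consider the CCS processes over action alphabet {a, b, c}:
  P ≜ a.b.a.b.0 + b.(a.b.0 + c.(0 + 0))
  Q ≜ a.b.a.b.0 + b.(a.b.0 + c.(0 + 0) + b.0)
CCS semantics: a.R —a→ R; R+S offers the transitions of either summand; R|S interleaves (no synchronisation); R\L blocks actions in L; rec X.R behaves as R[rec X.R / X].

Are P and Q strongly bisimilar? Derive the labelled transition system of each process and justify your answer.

P ≁ Q

Reachable graph of P (7 states):
  u0 = a.b.a.b.0 + b.(a.b.0 + c.(0 + 0)) :: —a→ u1, —b→ u2
  u1 = b.a.b.0 :: —b→ u3
  u2 = a.b.0 + c.(0 + 0) :: —a→ u4, —c→ u5
  u3 = a.b.0 :: —a→ u4
  u4 = b.0 :: —b→ u6
  u5 = 0 + 0 :: (no moves)
  u6 = 0 :: (no moves)
Reachable graph of Q (7 states):
  v0 = a.b.a.b.0 + b.(a.b.0 + c.(0 + 0) + b.0) :: —a→ v1, —b→ v2
  v1 = b.a.b.0 :: —b→ v3
  v2 = a.b.0 + c.(0 + 0) + b.0 :: —a→ v4, —b→ v5, —c→ v6
  v3 = a.b.0 :: —a→ v4
  v4 = b.0 :: —b→ v5
  v5 = 0 :: (no moves)
  v6 = 0 + 0 :: (no moves)
Bisimilarity quotient blocks:
  B0 = {u0}
  B1 = {u1, v1}
  B2 = {u3, v3}
  B3 = {u4, v4}
  B4 = {u5, u6, v5, v6}
  B5 = {u2}
  B6 = {v0}
  B7 = {v2}
u0 ∈ B0, v0 ∈ B6 → different blocks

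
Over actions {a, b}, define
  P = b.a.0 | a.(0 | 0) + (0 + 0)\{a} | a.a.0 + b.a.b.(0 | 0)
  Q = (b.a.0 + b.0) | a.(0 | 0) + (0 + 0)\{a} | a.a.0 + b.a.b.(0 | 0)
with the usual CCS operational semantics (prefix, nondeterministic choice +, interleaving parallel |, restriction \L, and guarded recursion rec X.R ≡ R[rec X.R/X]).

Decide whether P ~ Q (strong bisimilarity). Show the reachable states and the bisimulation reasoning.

NO

Reachable graph of P (11 states):
  s0 = b.a.0 | a.(0 | 0) + (0 + 0)\{a} | a.a.0 + b.a.b.(0 | 0) :: --a--▸ s1, --a--▸ s2, --b--▸ s3, --b--▸ s4
  s1 = (0 + 0)\{a} | a.0 :: --a--▸ s5
  s2 = b.a.0 | (0 | 0) :: --b--▸ s6
  s3 = a.0 | a.(0 | 0) :: --a--▸ s6, --a--▸ s7
  s4 = a.b.(0 | 0) :: --a--▸ s8
  s5 = (0 + 0)\{a} | 0 :: ∅
  s6 = a.0 | (0 | 0) :: --a--▸ s9
  s7 = 0 | a.(0 | 0) :: --a--▸ s9
  s8 = b.(0 | 0) :: --b--▸ s10
  s9 = 0 | (0 | 0) :: ∅
  s10 = 0 | 0 :: ∅
Reachable graph of Q (11 states):
  t0 = (b.a.0 + b.0) | a.(0 | 0) + (0 + 0)\{a} | a.a.0 + b.a.b.(0 | 0) :: --a--▸ t1, --a--▸ t2, --b--▸ t3, --b--▸ t4, --b--▸ t5
  t1 = (0 + 0)\{a} | a.0 :: --a--▸ t6
  t2 = (b.a.0 + b.0) | (0 | 0) :: --b--▸ t7, --b--▸ t8
  t3 = 0 | a.(0 | 0) :: --a--▸ t7
  t4 = a.0 | a.(0 | 0) :: --a--▸ t3, --a--▸ t8
  t5 = a.b.(0 | 0) :: --a--▸ t9
  t6 = (0 + 0)\{a} | 0 :: ∅
  t7 = 0 | (0 | 0) :: ∅
  t8 = a.0 | (0 | 0) :: --a--▸ t7
  t9 = b.(0 | 0) :: --b--▸ t10
  t10 = 0 | 0 :: ∅
Coarsest stable partition (strong bisimilarity classes):
  B0 = {s0}
  B1 = {s3, t4}
  B2 = {s1, s6, s7, t1, t3, t8}
  B3 = {s10, s5, s9, t10, t6, t7}
  B4 = {s4, t5}
  B5 = {s8, t9}
  B6 = {s2}
  B7 = {t0}
  B8 = {t2}
s0 ∈ B0, t0 ∈ B7 → different blocks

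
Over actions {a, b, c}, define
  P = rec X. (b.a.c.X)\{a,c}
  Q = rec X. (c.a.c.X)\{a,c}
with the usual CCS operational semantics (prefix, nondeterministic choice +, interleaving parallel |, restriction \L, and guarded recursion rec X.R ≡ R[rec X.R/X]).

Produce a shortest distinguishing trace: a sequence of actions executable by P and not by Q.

b

Reachable graph of P (2 states):
  p0 = rec X. (b.a.c.X)\{a,c} | ··b··> p1
  p1 = (a.c.(rec X. (b.a.c.X)\{a,c}))\{a,c} | ∅
Reachable graph of Q (1 states):
  q0 = rec X. (c.a.c.X)\{a,c} | ∅
Trace ⟨b⟩ through P, begin at {p0}:
  after b @ step 1: {p1}
  ✓ P
Trace ⟨b⟩ through Q, begin at {q0}:
  after b @ step 1: ∅  — Q cannot continue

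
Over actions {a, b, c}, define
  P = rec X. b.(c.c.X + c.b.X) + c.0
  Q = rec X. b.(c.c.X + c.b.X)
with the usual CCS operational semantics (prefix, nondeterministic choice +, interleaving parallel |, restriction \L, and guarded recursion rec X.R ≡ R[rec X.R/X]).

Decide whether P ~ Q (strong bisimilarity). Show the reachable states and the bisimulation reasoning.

P's transition system — 5 states:
  u0 = rec X. b.(c.c.X + c.b.X) + c.0 → -b-> u1, -c-> u2
  u1 = c.c.(rec X. b.(c.c.X + c.b.X) + c.0) + c.b.(rec X. b.(c.c.X + c.b.X) + c.0) → -c-> u3, -c-> u4
  u2 = 0 → ∅
  u3 = b.(rec X. b.(c.c.X + c.b.X) + c.0) → -b-> u0
  u4 = c.(rec X. b.(c.c.X + c.b.X) + c.0) → -c-> u0
Q's transition system — 4 states:
  v0 = rec X. b.(c.c.X + c.b.X) → -b-> v1
  v1 = c.c.(rec X. b.(c.c.X + c.b.X)) + c.b.(rec X. b.(c.c.X + c.b.X)) → -c-> v2, -c-> v3
  v2 = b.(rec X. b.(c.c.X + c.b.X)) → -b-> v0
  v3 = c.(rec X. b.(c.c.X + c.b.X)) → -c-> v0
Coarsest stable partition (strong bisimilarity classes):
  B0 = {u0}
  B1 = {u1}
  B2 = {u4}
  B3 = {u3}
  B4 = {u2}
  B5 = {v0}
  B6 = {v1}
  B7 = {v3}
  B8 = {v2}
u0 ∈ B0, v0 ∈ B5 → different blocks

P ≁ Q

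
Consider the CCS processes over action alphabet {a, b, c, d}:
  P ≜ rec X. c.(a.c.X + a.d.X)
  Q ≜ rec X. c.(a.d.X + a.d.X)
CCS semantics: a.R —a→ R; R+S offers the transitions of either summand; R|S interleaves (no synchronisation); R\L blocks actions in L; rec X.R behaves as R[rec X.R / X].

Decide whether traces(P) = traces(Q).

P's transition system — 4 states:
  u0 = rec X. c.(a.c.X + a.d.X) ⊢ ··c··> u1
  u1 = a.c.(rec X. c.(a.c.X + a.d.X)) + a.d.(rec X. c.(a.c.X + a.d.X)) ⊢ ··a··> u2, ··a··> u3
  u2 = c.(rec X. c.(a.c.X + a.d.X)) ⊢ ··c··> u0
  u3 = d.(rec X. c.(a.c.X + a.d.X)) ⊢ ··d··> u0
Q's transition system — 3 states:
  v0 = rec X. c.(a.d.X + a.d.X) ⊢ ··c··> v1
  v1 = a.d.(rec X. c.(a.d.X + a.d.X)) + a.d.(rec X. c.(a.d.X + a.d.X)) ⊢ ··a··> v2
  v2 = d.(rec X. c.(a.d.X + a.d.X)) ⊢ ··d··> v0
Executing cac from P (initial set {u0}):
  step 1 (c): {u1}
  step 2 (a): {u2, u3}
  step 3 (c): {u0}
  — P admits the full trace.
Executing cac from Q (initial set {v0}):
  step 1 (c): {v1}
  step 2 (a): {v2}
  step 3 (c): ∅  — Q cannot continue

NO — witness ⟨cac⟩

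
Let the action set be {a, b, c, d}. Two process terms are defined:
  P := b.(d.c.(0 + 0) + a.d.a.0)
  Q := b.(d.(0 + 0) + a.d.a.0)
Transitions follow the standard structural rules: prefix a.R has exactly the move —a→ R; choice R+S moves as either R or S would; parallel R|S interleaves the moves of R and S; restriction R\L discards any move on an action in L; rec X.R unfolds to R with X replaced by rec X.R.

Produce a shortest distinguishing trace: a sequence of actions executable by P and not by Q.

bdc

Reachable graph of P (7 states):
  u0 = b.(d.c.(0 + 0) + a.d.a.0) has moves =b=> u1
  u1 = d.c.(0 + 0) + a.d.a.0 has moves =a=> u2, =d=> u3
  u2 = d.a.0 has moves =d=> u4
  u3 = c.(0 + 0) has moves =c=> u5
  u4 = a.0 has moves =a=> u6
  u5 = 0 + 0 has moves ∅
  u6 = 0 has moves ∅
Reachable graph of Q (6 states):
  v0 = b.(d.(0 + 0) + a.d.a.0) has moves =b=> v1
  v1 = d.(0 + 0) + a.d.a.0 has moves =a=> v2, =d=> v3
  v2 = d.a.0 has moves =d=> v4
  v3 = 0 + 0 has moves ∅
  v4 = a.0 has moves =a=> v5
  v5 = 0 has moves ∅
Executing bdc from P (initial set {u0}):
  after b @ step 1: {u1}
  after d @ step 2: {u3}
  after c @ step 3: {u5}
  ✓ P
Executing bdc from Q (initial set {v0}):
  after b @ step 1: {v1}
  after d @ step 2: {v3}
  after c @ step 3: ∅ (Q stuck)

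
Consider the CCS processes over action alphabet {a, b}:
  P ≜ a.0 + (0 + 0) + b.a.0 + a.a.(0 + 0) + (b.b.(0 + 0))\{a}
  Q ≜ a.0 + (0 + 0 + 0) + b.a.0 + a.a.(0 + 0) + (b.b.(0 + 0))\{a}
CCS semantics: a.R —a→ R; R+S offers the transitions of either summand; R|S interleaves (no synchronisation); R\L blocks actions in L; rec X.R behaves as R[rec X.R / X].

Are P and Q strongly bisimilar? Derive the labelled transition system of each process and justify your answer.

P ~ Q

Reachable graph of P (7 states):
  u0 = a.0 + (0 + 0) + b.a.0 + a.a.(0 + 0) + (b.b.(0 + 0))\{a} :: —a→ u1, —a→ u2, —b→ u3, —b→ u4
  u1 = 0 :: deadlocked
  u2 = a.(0 + 0) :: —a→ u5
  u3 = (b.(0 + 0))\{a} :: —b→ u6
  u4 = a.0 :: —a→ u1
  u5 = 0 + 0 :: deadlocked
  u6 = (0 + 0)\{a} :: deadlocked
Reachable graph of Q (7 states):
  v0 = a.0 + (0 + 0 + 0) + b.a.0 + a.a.(0 + 0) + (b.b.(0 + 0))\{a} :: —a→ v1, —a→ v2, —b→ v3, —b→ v4
  v1 = 0 :: deadlocked
  v2 = a.(0 + 0) :: —a→ v5
  v3 = (b.(0 + 0))\{a} :: —b→ v6
  v4 = a.0 :: —a→ v1
  v5 = 0 + 0 :: deadlocked
  v6 = (0 + 0)\{a} :: deadlocked
Bisimilarity quotient blocks:
  B0 = {u0, v0}
  B1 = {u1, u5, u6, v1, v5, v6}
  B2 = {u2, u4, v2, v4}
  B3 = {u3, v3}
u0 ∈ B0, v0 ∈ B0 → same block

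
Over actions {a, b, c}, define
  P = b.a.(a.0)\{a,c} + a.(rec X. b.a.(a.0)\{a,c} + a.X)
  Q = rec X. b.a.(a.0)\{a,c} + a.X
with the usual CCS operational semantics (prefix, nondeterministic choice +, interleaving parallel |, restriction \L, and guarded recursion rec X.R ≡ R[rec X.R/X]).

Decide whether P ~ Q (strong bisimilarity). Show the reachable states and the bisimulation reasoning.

bisimilar

Reachable graph of P (4 states):
  m0 = b.a.(a.0)\{a,c} + a.(rec X. b.a.(a.0)\{a,c} + a.X) :: ··a··> m1, ··b··> m2
  m1 = rec X. b.a.(a.0)\{a,c} + a.X :: ··a··> m1, ··b··> m2
  m2 = a.(a.0)\{a,c} :: ··a··> m3
  m3 = (a.0)\{a,c} :: ·
Reachable graph of Q (3 states):
  n0 = rec X. b.a.(a.0)\{a,c} + a.X :: ··a··> n0, ··b··> n1
  n1 = a.(a.0)\{a,c} :: ··a··> n2
  n2 = (a.0)\{a,c} :: ·
Partition-refinement fixed point:
  B0 = {m0, m1, n0}
  B1 = {m2, n1}
  B2 = {m3, n2}
m0 ∈ B0, n0 ∈ B0 → same block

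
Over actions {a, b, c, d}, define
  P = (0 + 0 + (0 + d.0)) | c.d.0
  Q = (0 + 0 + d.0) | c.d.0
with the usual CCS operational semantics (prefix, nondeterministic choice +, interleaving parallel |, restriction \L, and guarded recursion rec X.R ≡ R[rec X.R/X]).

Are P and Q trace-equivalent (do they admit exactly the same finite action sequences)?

YES

Reachable graph of P (6 states):
  p0 = (0 + 0 + (0 + d.0)) | c.d.0 | =c=> p1, =d=> p2
  p1 = (0 + 0 + (0 + d.0)) | d.0 | =d=> p3, =d=> p4
  p2 = 0 | c.d.0 | =c=> p4
  p3 = (0 + 0 + (0 + d.0)) | 0 | =d=> p5
  p4 = 0 | d.0 | =d=> p5
  p5 = 0 | 0 | stopped
Reachable graph of Q (6 states):
  q0 = (0 + 0 + d.0) | c.d.0 | =c=> q1, =d=> q2
  q1 = (0 + 0 + d.0) | d.0 | =d=> q3, =d=> q4
  q2 = 0 | c.d.0 | =c=> q4
  q3 = (0 + 0 + d.0) | 0 | =d=> q5
  q4 = 0 | d.0 | =d=> q5
  q5 = 0 | 0 | stopped
Partition-refinement fixed point:
  B0 = {p0, q0}
  B1 = {p1, q1}
  B2 = {p3, p4, q3, q4}
  B3 = {p5, q5}
  B4 = {p2, q2}
p0 ∈ B0, q0 ∈ B0 → same block
Bisimilar ⇒ trace-equivalent.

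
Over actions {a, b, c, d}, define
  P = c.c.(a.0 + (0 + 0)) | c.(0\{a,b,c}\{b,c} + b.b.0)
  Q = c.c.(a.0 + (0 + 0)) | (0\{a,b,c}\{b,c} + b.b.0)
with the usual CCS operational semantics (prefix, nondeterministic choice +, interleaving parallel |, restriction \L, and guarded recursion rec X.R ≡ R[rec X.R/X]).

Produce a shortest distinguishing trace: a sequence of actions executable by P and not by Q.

LTS(P): 16 reachable states
  u0 = c.c.(a.0 + (0 + 0)) | c.(0\{a,b,c}\{b,c} + b.b.0) ⊢ —c→ u1, —c→ u2
  u1 = c.(a.0 + (0 + 0)) | c.(0\{a,b,c}\{b,c} + b.b.0) ⊢ —c→ u3, —c→ u4
  u2 = c.c.(a.0 + (0 + 0)) | (0\{a,b,c}\{b,c} + b.b.0) ⊢ —b→ u5, —c→ u4
  u3 = (a.0 + (0 + 0)) | c.(0\{a,b,c}\{b,c} + b.b.0) ⊢ —a→ u6, —c→ u7
  u4 = c.(a.0 + (0 + 0)) | (0\{a,b,c}\{b,c} + b.b.0) ⊢ —b→ u8, —c→ u7
  u5 = c.c.(a.0 + (0 + 0)) | b.0 ⊢ —b→ u9, —c→ u8
  u6 = 0 | c.(0\{a,b,c}\{b,c} + b.b.0) ⊢ —c→ u10
  u7 = (a.0 + (0 + 0)) | (0\{a,b,c}\{b,c} + b.b.0) ⊢ —a→ u10, —b→ u11
  u8 = c.(a.0 + (0 + 0)) | b.0 ⊢ —b→ u12, —c→ u11
  u9 = c.c.(a.0 + (0 + 0)) | 0 ⊢ —c→ u12
  u10 = 0 | (0\{a,b,c}\{b,c} + b.b.0) ⊢ —b→ u13
  u11 = (a.0 + (0 + 0)) | b.0 ⊢ —a→ u13, —b→ u14
  u12 = c.(a.0 + (0 + 0)) | 0 ⊢ —c→ u14
  u13 = 0 | b.0 ⊢ —b→ u15
  u14 = (a.0 + (0 + 0)) | 0 ⊢ —a→ u15
  u15 = 0 | 0 ⊢ ·
LTS(Q): 12 reachable states
  v0 = c.c.(a.0 + (0 + 0)) | (0\{a,b,c}\{b,c} + b.b.0) ⊢ —b→ v1, —c→ v2
  v1 = c.c.(a.0 + (0 + 0)) | b.0 ⊢ —b→ v3, —c→ v4
  v2 = c.(a.0 + (0 + 0)) | (0\{a,b,c}\{b,c} + b.b.0) ⊢ —b→ v4, —c→ v5
  v3 = c.c.(a.0 + (0 + 0)) | 0 ⊢ —c→ v6
  v4 = c.(a.0 + (0 + 0)) | b.0 ⊢ —b→ v6, —c→ v7
  v5 = (a.0 + (0 + 0)) | (0\{a,b,c}\{b,c} + b.b.0) ⊢ —a→ v8, —b→ v7
  v6 = c.(a.0 + (0 + 0)) | 0 ⊢ —c→ v9
  v7 = (a.0 + (0 + 0)) | b.0 ⊢ —a→ v10, —b→ v9
  v8 = 0 | (0\{a,b,c}\{b,c} + b.b.0) ⊢ —b→ v10
  v9 = (a.0 + (0 + 0)) | 0 ⊢ —a→ v11
  v10 = 0 | b.0 ⊢ —b→ v11
  v11 = 0 | 0 ⊢ ·
Executing ccc from P (initial set {u0}):
  after c @ step 1: {u1, u2}
  after c @ step 2: {u3, u4}
  after c @ step 3: {u7}
  — P admits the full trace.
Executing ccc from Q (initial set {v0}):
  after c @ step 1: {v2}
  after c @ step 2: {v5}
  after c @ step 3: ∅  — Q cannot continue

ccc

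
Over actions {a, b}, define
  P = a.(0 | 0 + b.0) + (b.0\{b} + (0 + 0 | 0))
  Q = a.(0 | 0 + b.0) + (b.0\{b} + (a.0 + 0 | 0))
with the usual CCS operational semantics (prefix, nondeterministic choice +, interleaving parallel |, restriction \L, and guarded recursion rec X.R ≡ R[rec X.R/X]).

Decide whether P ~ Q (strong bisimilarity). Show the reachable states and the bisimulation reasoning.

NO

P's transition system — 4 states:
  u0 = a.(0 | 0 + b.0) + (b.0\{b} + (0 + 0 | 0)) ⊢ --a--▸ u1, --b--▸ u2
  u1 = 0 | 0 + b.0 ⊢ --b--▸ u3
  u2 = 0\{b} ⊢ ∅
  u3 = 0 ⊢ ∅
Q's transition system — 4 states:
  v0 = a.(0 | 0 + b.0) + (b.0\{b} + (a.0 + 0 | 0)) ⊢ --a--▸ v1, --a--▸ v2, --b--▸ v3
  v1 = 0 ⊢ ∅
  v2 = 0 | 0 + b.0 ⊢ --b--▸ v1
  v3 = 0\{b} ⊢ ∅
Partition-refinement fixed point:
  B0 = {u0}
  B1 = {u2, u3, v1, v3}
  B2 = {u1, v2}
  B3 = {v0}
u0 ∈ B0, v0 ∈ B3 → different blocks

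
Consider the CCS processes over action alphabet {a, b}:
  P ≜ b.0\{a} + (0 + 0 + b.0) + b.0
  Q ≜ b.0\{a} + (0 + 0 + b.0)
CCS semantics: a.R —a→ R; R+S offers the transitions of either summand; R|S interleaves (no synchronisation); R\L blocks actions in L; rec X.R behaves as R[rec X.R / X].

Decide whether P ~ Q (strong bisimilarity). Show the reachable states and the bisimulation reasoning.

YES

P's transition system — 3 states:
  u0 = b.0\{a} + (0 + 0 + b.0) + b.0 | ··b··> u1, ··b··> u2
  u1 = 0 | ·
  u2 = 0\{a} | ·
Q's transition system — 3 states:
  v0 = b.0\{a} + (0 + 0 + b.0) | ··b··> v1, ··b··> v2
  v1 = 0 | ·
  v2 = 0\{a} | ·
Partition-refinement fixed point:
  B0 = {u0, v0}
  B1 = {u1, u2, v1, v2}
u0 ∈ B0, v0 ∈ B0 → same block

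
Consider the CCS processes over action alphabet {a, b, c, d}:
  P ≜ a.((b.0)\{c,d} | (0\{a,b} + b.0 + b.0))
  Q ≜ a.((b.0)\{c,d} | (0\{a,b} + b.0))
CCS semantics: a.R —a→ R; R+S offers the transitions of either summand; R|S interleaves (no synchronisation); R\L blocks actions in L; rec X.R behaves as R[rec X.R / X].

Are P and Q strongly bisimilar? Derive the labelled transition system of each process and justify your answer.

bisimilar

Reachable graph of P (5 states):
  p0 = a.((b.0)\{c,d} | (0\{a,b} + b.0 + b.0)) :: --a--▸ p1
  p1 = (b.0)\{c,d} | (0\{a,b} + b.0 + b.0) :: --b--▸ p2, --b--▸ p3
  p2 = (b.0)\{c,d} | 0 :: --b--▸ p4
  p3 = 0\{c,d} | (0\{a,b} + b.0 + b.0) :: --b--▸ p4
  p4 = 0\{c,d} | 0 :: ∅
Reachable graph of Q (5 states):
  q0 = a.((b.0)\{c,d} | (0\{a,b} + b.0)) :: --a--▸ q1
  q1 = (b.0)\{c,d} | (0\{a,b} + b.0) :: --b--▸ q2, --b--▸ q3
  q2 = (b.0)\{c,d} | 0 :: --b--▸ q4
  q3 = 0\{c,d} | (0\{a,b} + b.0) :: --b--▸ q4
  q4 = 0\{c,d} | 0 :: ∅
Bisimilarity quotient blocks:
  B0 = {p0, q0}
  B1 = {p1, q1}
  B2 = {p2, p3, q2, q3}
  B3 = {p4, q4}
p0 ∈ B0, q0 ∈ B0 → same block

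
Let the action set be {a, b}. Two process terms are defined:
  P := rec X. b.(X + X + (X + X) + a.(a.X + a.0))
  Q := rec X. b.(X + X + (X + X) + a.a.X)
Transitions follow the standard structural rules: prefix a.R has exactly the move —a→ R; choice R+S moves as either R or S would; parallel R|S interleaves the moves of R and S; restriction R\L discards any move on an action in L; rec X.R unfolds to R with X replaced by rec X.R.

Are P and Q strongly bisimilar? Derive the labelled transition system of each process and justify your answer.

Reachable graph of P (4 states):
  p0 = rec X. b.(X + X + (X + X) + a.(a.X + a.0)) | =b=> p1
  p1 = (rec X. b.(X + X + (X + X) + a.(a.X + a.0))) + (rec X. b.(X + X + (X + X) + a.(a.X + a.0))) + ((rec X. b.(X + X + (X + X) + a.(a.X + a.0))) + (rec X. b.(X + X + (X + X) + a.(a.X + a.0)))) + a.(a.(rec X. b.(X + X + (X + X) + a.(a.X + a.0))) + a.0) | =a=> p2, =b=> p1
  p2 = a.(rec X. b.(X + X + (X + X) + a.(a.X + a.0))) + a.0 | =a=> p0, =a=> p3
  p3 = 0 | stopped
Reachable graph of Q (3 states):
  q0 = rec X. b.(X + X + (X + X) + a.a.X) | =b=> q1
  q1 = (rec X. b.(X + X + (X + X) + a.a.X)) + (rec X. b.(X + X + (X + X) + a.a.X)) + ((rec X. b.(X + X + (X + X) + a.a.X)) + (rec X. b.(X + X + (X + X) + a.a.X))) + a.a.(rec X. b.(X + X + (X + X) + a.a.X)) | =a=> q2, =b=> q1
  q2 = a.(rec X. b.(X + X + (X + X) + a.a.X)) | =a=> q0
Partition-refinement fixed point:
  B0 = {p0}
  B1 = {p1}
  B2 = {p2}
  B3 = {p3}
  B4 = {q0}
  B5 = {q1}
  B6 = {q2}
p0 ∈ B0, q0 ∈ B4 → different blocks

not bisimilar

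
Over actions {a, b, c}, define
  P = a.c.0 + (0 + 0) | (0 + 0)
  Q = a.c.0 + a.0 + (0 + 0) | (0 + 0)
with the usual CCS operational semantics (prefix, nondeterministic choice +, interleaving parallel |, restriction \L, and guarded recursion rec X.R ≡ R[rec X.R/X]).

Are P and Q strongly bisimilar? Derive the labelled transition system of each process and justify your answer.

not bisimilar

Reachable graph of P (3 states):
  s0 = a.c.0 + (0 + 0) | (0 + 0) | ··a··> s1
  s1 = c.0 | ··c··> s2
  s2 = 0 | ·
Reachable graph of Q (3 states):
  t0 = a.c.0 + a.0 + (0 + 0) | (0 + 0) | ··a··> t1, ··a··> t2
  t1 = 0 | ·
  t2 = c.0 | ··c··> t1
Coarsest stable partition (strong bisimilarity classes):
  B0 = {s0}
  B1 = {s1, t2}
  B2 = {s2, t1}
  B3 = {t0}
s0 ∈ B0, t0 ∈ B3 → different blocks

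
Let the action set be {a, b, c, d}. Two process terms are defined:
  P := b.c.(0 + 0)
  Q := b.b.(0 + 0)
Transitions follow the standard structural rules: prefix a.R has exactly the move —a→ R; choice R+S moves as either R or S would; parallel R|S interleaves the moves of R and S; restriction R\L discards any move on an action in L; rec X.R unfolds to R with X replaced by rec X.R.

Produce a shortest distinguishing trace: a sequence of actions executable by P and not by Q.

Reachable graph of P (3 states):
  m0 = b.c.(0 + 0) → —b→ m1
  m1 = c.(0 + 0) → —c→ m2
  m2 = 0 + 0 → ·
Reachable graph of Q (3 states):
  n0 = b.b.(0 + 0) → —b→ n1
  n1 = b.(0 + 0) → —b→ n2
  n2 = 0 + 0 → ·
Trace ⟨bc⟩ through P, begin at {m0}:
  after b @ step 1: {m1}
  after c @ step 2: {m2}
  — P admits the full trace.
Trace ⟨bc⟩ through Q, begin at {n0}:
  after b @ step 1: {n1}
  after c @ step 2: ∅  — Q cannot continue

bc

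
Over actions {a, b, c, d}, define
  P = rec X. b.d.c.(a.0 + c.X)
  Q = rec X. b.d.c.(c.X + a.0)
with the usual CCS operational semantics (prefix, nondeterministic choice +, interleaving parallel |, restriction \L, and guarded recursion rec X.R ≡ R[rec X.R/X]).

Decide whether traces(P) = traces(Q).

trace-equivalent

LTS(P): 5 reachable states
  m0 = rec X. b.d.c.(a.0 + c.X) has moves ··b··> m1
  m1 = d.c.(a.0 + c.(rec X. b.d.c.(a.0 + c.X))) has moves ··d··> m2
  m2 = c.(a.0 + c.(rec X. b.d.c.(a.0 + c.X))) has moves ··c··> m3
  m3 = a.0 + c.(rec X. b.d.c.(a.0 + c.X)) has moves ··a··> m4, ··c··> m0
  m4 = 0 has moves (no moves)
LTS(Q): 5 reachable states
  n0 = rec X. b.d.c.(c.X + a.0) has moves ··b··> n1
  n1 = d.c.(c.(rec X. b.d.c.(c.X + a.0)) + a.0) has moves ··d··> n2
  n2 = c.(c.(rec X. b.d.c.(c.X + a.0)) + a.0) has moves ··c··> n3
  n3 = c.(rec X. b.d.c.(c.X + a.0)) + a.0 has moves ··a··> n4, ··c··> n0
  n4 = 0 has moves (no moves)
Partition-refinement fixed point:
  B0 = {m0, n0}
  B1 = {m1, n1}
  B2 = {m2, n2}
  B3 = {m3, n3}
  B4 = {m4, n4}
m0 ∈ B0, n0 ∈ B0 → same block
Bisimilar ⇒ trace-equivalent.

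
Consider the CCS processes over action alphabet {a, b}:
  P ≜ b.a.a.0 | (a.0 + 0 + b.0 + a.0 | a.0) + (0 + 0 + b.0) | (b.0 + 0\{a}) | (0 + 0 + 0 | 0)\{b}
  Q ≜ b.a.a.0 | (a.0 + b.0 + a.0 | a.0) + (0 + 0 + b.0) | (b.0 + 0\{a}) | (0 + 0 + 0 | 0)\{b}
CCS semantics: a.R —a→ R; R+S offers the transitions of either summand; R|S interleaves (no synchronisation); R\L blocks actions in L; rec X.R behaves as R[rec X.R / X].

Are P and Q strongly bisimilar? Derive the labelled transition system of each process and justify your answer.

LTS(P): 23 reachable states
  s0 = b.a.a.0 | (a.0 + 0 + b.0 + a.0 | a.0) + (0 + 0 + b.0) | (b.0 + 0\{a}) | (0 + 0 + 0 | 0)\{b} has moves -a-> s1, -a-> s2, -a-> s3, -b-> s3, -b-> s4, -b-> s5, -b-> s6
  s1 = b.a.a.0 | (0 | a.0) has moves -a-> s7, -b-> s8
  s2 = b.a.a.0 | (a.0 | 0) has moves -a-> s7, -b-> s9
  s3 = b.a.a.0 | 0 has moves -b-> s10
  s4 = (0 + 0 + b.0) | 0 | (0 + 0 + 0 | 0)\{b} has moves -b-> s11
  s5 = 0 | (b.0 + 0\{a}) | (0 + 0 + 0 | 0)\{b} has moves -b-> s11
  s6 = a.a.0 | (a.0 + 0 + b.0 + a.0 | a.0) has moves -a-> s10, -a-> s12, -a-> s8, -a-> s9, -b-> s10
  s7 = b.a.a.0 | (0 | 0) has moves -b-> s13
  s8 = a.a.0 | (0 | a.0) has moves -a-> s13, -a-> s14
  s9 = a.a.0 | (a.0 | 0) has moves -a-> s13, -a-> s15
  s10 = a.a.0 | 0 has moves -a-> s16
  s11 = 0 | 0 | (0 + 0 + 0 | 0)\{b} has moves (no moves)
  s12 = a.0 | (a.0 + 0 + b.0 + a.0 | a.0) has moves -a-> s14, -a-> s15, -a-> s16, -a-> s17, -b-> s16
  s13 = a.a.0 | (0 | 0) has moves -a-> s18
  s14 = a.0 | (0 | a.0) has moves -a-> s18, -a-> s19
  s15 = a.0 | (a.0 | 0) has moves -a-> s18, -a-> s20
  s16 = a.0 | 0 has moves -a-> s21
  s17 = 0 | (a.0 + 0 + b.0 + a.0 | a.0) has moves -a-> s19, -a-> s20, -a-> s21, -b-> s21
  s18 = a.0 | (0 | 0) has moves -a-> s22
  s19 = 0 | (0 | a.0) has moves -a-> s22
  s20 = 0 | (a.0 | 0) has moves -a-> s22
  s21 = 0 | 0 has moves (no moves)
  s22 = 0 | (0 | 0) has moves (no moves)
LTS(Q): 23 reachable states
  t0 = b.a.a.0 | (a.0 + b.0 + a.0 | a.0) + (0 + 0 + b.0) | (b.0 + 0\{a}) | (0 + 0 + 0 | 0)\{b} has moves -a-> t1, -a-> t2, -a-> t3, -b-> t3, -b-> t4, -b-> t5, -b-> t6
  t1 = b.a.a.0 | (0 | a.0) has moves -a-> t7, -b-> t8
  t2 = b.a.a.0 | (a.0 | 0) has moves -a-> t7, -b-> t9
  t3 = b.a.a.0 | 0 has moves -b-> t10
  t4 = (0 + 0 + b.0) | 0 | (0 + 0 + 0 | 0)\{b} has moves -b-> t11
  t5 = 0 | (b.0 + 0\{a}) | (0 + 0 + 0 | 0)\{b} has moves -b-> t11
  t6 = a.a.0 | (a.0 + b.0 + a.0 | a.0) has moves -a-> t10, -a-> t12, -a-> t8, -a-> t9, -b-> t10
  t7 = b.a.a.0 | (0 | 0) has moves -b-> t13
  t8 = a.a.0 | (0 | a.0) has moves -a-> t13, -a-> t14
  t9 = a.a.0 | (a.0 | 0) has moves -a-> t13, -a-> t15
  t10 = a.a.0 | 0 has moves -a-> t16
  t11 = 0 | 0 | (0 + 0 + 0 | 0)\{b} has moves (no moves)
  t12 = a.0 | (a.0 + b.0 + a.0 | a.0) has moves -a-> t14, -a-> t15, -a-> t16, -a-> t17, -b-> t16
  t13 = a.a.0 | (0 | 0) has moves -a-> t18
  t14 = a.0 | (0 | a.0) has moves -a-> t18, -a-> t19
  t15 = a.0 | (a.0 | 0) has moves -a-> t18, -a-> t20
  t16 = a.0 | 0 has moves -a-> t21
  t17 = 0 | (a.0 + b.0 + a.0 | a.0) has moves -a-> t19, -a-> t20, -a-> t21, -b-> t21
  t18 = a.0 | (0 | 0) has moves -a-> t22
  t19 = 0 | (0 | a.0) has moves -a-> t22
  t20 = 0 | (a.0 | 0) has moves -a-> t22
  t21 = 0 | 0 has moves (no moves)
  t22 = 0 | (0 | 0) has moves (no moves)
Bisimilarity quotient blocks:
  B0 = {s0, t0}
  B1 = {s3, s7, t3, t7}
  B2 = {s10, s13, s14, s15, t10, t13, t14, t15}
  B3 = {s16, s18, s19, s20, t16, t18, t19, t20}
  B4 = {s11, s21, s22, t11, t21, t22}
  B5 = {s6, t6}
  B6 = {s8, s9, t8, t9}
  B7 = {s12, t12}
  B8 = {s17, t17}
  B9 = {s4, s5, t4, t5}
  B10 = {s1, s2, t1, t2}
s0 ∈ B0, t0 ∈ B0 → same block

YES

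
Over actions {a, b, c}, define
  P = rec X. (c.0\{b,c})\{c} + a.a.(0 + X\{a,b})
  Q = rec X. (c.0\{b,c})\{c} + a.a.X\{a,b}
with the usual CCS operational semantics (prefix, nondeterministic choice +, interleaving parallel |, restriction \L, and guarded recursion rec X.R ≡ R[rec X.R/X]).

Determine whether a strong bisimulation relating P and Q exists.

YES

Reachable graph of P (3 states):
  u0 = rec X. (c.0\{b,c})\{c} + a.a.(0 + X\{a,b}) | --a--▸ u1
  u1 = a.(0 + (rec X. (c.0\{b,c})\{c} + a.a.(0 + X\{a,b}))\{a,b}) | --a--▸ u2
  u2 = 0 + (rec X. (c.0\{b,c})\{c} + a.a.(0 + X\{a,b}))\{a,b} | (no moves)
Reachable graph of Q (3 states):
  v0 = rec X. (c.0\{b,c})\{c} + a.a.X\{a,b} | --a--▸ v1
  v1 = a.(rec X. (c.0\{b,c})\{c} + a.a.X\{a,b})\{a,b} | --a--▸ v2
  v2 = (rec X. (c.0\{b,c})\{c} + a.a.X\{a,b})\{a,b} | (no moves)
Bisimilarity quotient blocks:
  B0 = {u0, v0}
  B1 = {u1, v1}
  B2 = {u2, v2}
u0 ∈ B0, v0 ∈ B0 → same block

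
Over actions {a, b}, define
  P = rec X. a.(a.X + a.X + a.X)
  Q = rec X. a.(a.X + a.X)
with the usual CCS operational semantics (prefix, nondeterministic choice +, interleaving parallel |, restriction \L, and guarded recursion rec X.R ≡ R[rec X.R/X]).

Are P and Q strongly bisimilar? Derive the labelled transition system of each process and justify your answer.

Reachable graph of P (2 states):
  p0 = rec X. a.(a.X + a.X + a.X) :: ··a··> p1
  p1 = a.(rec X. a.(a.X + a.X + a.X)) + a.(rec X. a.(a.X + a.X + a.X)) + a.(rec X. a.(a.X + a.X + a.X)) :: ··a··> p0
Reachable graph of Q (2 states):
  q0 = rec X. a.(a.X + a.X) :: ··a··> q1
  q1 = a.(rec X. a.(a.X + a.X)) + a.(rec X. a.(a.X + a.X)) :: ··a··> q0
Coarsest stable partition (strong bisimilarity classes):
  B0 = {p0, p1, q0, q1}
p0 ∈ B0, q0 ∈ B0 → same block

YES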